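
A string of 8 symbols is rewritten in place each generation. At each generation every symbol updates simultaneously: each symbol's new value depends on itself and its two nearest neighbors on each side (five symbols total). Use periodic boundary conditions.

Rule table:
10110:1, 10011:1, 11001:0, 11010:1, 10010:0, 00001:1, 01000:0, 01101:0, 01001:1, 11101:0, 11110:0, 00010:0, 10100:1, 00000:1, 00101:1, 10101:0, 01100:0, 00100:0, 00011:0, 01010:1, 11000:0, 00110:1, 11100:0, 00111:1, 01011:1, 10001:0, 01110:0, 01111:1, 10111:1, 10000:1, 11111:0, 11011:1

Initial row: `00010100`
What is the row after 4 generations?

generation 1: 11011101
generation 2: 00110011
generation 3: 01100110
generation 4: 11001100

11001100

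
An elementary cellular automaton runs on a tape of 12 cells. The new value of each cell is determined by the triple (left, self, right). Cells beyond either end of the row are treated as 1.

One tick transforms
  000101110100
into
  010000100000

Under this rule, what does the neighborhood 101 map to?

At position 4 the neighborhood is 101; the next row has 0 there.

0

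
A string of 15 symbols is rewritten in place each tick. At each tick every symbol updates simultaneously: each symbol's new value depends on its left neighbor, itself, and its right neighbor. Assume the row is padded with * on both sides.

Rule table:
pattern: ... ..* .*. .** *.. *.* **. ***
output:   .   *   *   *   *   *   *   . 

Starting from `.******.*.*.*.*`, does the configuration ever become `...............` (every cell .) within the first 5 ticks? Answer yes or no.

**....*********
.**..**........
********......*
.......**....**
*.....****..**.
tick 5 is *.....****..**., still not uniform .

no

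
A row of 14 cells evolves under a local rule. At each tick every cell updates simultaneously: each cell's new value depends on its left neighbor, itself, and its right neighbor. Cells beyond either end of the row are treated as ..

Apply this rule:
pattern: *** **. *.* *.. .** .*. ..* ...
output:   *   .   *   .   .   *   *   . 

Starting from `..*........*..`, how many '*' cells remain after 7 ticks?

3

tick 1: .**.......**..
tick 2: *........*....
tick 3: *.......**....
tick 4: *......*......
tick 5: *.....**......
tick 6: *....*........
tick 7: *...**........
count of *: 3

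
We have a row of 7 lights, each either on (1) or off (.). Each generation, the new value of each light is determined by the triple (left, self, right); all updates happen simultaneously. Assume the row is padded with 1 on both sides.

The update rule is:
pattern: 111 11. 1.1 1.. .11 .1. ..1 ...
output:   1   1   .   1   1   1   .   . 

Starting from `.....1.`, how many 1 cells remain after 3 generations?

4

1....1.
11...1.
111..1.
count of 1: 4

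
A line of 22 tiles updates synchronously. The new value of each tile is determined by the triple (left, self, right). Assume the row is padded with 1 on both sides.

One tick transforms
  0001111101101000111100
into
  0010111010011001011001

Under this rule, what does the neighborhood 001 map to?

1

At position 2 the neighborhood is 001; the next row has 1 there.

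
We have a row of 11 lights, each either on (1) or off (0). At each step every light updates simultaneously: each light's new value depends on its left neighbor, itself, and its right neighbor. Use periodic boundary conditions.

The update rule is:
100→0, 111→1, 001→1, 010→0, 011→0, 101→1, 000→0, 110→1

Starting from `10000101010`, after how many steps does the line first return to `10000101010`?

11

00001010101
00010101010
00101010100
01010101000
10101010000
01010100001
10101000010
01010000101
10100001010
01000010101
10000101010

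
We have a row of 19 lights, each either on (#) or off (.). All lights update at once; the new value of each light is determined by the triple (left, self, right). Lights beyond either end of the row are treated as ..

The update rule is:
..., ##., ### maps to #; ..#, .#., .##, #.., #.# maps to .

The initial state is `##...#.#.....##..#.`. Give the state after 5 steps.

..##.#.....##...#..

step 1: .#.#.....###..#....
step 2: .....###..##....###
step 3: ####..##...#.##..##
step 4: .###...#.#....#...#
step 5: ..##.#.....##...#..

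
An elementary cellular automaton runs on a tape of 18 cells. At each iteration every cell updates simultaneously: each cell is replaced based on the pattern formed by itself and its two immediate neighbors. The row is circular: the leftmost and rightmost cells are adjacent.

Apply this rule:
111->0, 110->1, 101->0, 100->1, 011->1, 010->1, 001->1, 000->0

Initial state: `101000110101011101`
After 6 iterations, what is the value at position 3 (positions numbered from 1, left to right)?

iteration 1: 101101110101010101
iteration 2: 101101010101010101
iteration 3: 101101010101010101  (fixed point — unchanged through iteration 6)
position 3 holds 1

1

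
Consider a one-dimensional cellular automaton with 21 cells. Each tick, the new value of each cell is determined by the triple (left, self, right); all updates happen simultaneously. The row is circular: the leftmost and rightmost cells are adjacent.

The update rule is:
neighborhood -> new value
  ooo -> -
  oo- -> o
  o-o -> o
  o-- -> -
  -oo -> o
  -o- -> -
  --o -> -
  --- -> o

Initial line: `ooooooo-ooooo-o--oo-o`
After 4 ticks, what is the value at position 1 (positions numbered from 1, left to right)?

o

------ooo---oo---oooo
-oooo-o-o-o-oo-o-o--o
oo--oo-o-o-oooo-o----
oo--ooo-o-oo--oo--oo-
position 1 holds o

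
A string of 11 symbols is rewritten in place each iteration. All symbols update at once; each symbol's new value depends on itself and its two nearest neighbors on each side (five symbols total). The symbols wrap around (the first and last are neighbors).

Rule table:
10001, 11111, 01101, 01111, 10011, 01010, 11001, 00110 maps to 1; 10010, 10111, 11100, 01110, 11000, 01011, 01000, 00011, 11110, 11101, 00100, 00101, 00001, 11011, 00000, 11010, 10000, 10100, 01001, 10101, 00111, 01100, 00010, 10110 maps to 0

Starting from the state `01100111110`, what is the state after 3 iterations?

11011011001
00001000110
00000010100

00000010100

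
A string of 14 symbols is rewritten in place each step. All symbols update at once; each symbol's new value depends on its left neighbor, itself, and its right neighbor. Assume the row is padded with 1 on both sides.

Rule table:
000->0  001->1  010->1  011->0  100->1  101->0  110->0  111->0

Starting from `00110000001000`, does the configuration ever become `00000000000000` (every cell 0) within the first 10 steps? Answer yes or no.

no

11001000011101
00111100100000
11000011110001
00100100001010
11111110011010
00000001100010
10000010010110
01000111110000
01101000001001
00001100011110
step 10 is 00001100011110, still not uniform 0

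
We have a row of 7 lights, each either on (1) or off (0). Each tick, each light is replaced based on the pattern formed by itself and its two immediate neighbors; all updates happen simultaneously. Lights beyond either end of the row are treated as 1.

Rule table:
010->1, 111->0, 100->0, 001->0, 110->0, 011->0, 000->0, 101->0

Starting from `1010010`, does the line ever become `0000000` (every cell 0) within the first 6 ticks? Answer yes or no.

no

0010010
0010010  (fixed point — unchanged through tick 6)
tick 6 is 0010010, still not uniform 0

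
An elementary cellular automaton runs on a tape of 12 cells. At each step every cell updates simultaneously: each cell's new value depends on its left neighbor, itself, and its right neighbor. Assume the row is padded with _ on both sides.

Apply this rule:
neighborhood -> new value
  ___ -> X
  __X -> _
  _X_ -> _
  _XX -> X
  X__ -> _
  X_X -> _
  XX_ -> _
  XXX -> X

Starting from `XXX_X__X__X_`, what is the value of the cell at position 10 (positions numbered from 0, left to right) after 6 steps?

_

XX__________
X__XXXXXXXXX
___XXXXXXXX_
XX_XXXXXXX__
X__XXXXXX__X
___XXXXX____
position 10 holds _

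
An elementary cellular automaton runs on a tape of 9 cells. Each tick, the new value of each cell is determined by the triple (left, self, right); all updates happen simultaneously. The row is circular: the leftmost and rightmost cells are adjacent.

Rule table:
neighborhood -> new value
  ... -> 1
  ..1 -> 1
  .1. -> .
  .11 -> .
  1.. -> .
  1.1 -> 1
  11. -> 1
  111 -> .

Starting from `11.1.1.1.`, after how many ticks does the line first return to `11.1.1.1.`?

.11.1.1.1
1.11.1.1.
.1.11.1.1
1.1.11.1.
.1.1.11.1
1.1.1.11.
.1.1.1.11
1.1.1.1.1
11.1.1.1.

9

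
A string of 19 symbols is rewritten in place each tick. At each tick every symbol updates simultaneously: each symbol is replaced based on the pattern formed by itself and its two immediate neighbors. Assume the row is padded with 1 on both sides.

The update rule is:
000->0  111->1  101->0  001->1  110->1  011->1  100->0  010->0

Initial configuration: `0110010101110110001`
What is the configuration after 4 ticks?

tick 1: 0110100001110110011
tick 2: 0110000011110110111
tick 3: 0110000111110110111
tick 4: 0110001111110110111

0110001111110110111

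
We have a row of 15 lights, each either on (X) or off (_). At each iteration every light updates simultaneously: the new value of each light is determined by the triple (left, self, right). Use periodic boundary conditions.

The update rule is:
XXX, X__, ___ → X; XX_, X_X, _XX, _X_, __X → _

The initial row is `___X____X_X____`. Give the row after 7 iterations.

_X__XXX____XX__

iteration 1: XX__XXX____XXXX
iteration 2: X_X__X_XXX__XXX
iteration 3: ___X____X_X__XX
iteration 4: XX__XXX____X___
iteration 5: __X__X_XXX__XX_
iteration 6: X__X____X_X___X
iteration 7: _X__XXX____XX__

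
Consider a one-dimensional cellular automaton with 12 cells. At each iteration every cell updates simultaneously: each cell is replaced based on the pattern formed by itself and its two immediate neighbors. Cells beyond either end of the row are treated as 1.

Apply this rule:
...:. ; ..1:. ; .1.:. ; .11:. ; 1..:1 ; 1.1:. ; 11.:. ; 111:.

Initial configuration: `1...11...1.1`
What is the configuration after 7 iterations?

.1....1.....
..1....1....
1..1....1...
.1..1....1..
..1..1....1.
1..1..1.....
.1..1..1....

.1..1..1....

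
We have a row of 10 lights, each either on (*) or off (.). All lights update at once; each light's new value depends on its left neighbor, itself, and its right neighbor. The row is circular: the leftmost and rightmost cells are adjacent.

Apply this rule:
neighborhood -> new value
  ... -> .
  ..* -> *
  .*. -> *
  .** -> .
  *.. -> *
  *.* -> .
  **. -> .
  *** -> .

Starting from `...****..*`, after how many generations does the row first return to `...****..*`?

6

*.*....***
..**..*...
.*..****..
****....*.
....*..**.
...****..*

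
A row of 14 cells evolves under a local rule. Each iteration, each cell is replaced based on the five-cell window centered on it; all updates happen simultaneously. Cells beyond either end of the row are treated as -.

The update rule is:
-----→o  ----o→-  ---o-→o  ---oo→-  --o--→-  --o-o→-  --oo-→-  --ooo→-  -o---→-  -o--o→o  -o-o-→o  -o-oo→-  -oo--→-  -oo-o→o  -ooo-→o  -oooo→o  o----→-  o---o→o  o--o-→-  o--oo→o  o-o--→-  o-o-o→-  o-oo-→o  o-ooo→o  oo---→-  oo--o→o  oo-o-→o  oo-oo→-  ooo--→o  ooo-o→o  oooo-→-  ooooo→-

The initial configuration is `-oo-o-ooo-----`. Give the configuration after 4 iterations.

---oo--ooo-o--

--oo--ooo--ooo
----oo-oooo-oo
oo---o-oo-o-o-
---oo--ooo-o--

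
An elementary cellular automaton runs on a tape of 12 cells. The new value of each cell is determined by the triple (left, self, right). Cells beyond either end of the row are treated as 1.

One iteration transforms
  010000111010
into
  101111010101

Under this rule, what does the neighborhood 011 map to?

0

At position 6 the neighborhood is 011; the next row has 0 there.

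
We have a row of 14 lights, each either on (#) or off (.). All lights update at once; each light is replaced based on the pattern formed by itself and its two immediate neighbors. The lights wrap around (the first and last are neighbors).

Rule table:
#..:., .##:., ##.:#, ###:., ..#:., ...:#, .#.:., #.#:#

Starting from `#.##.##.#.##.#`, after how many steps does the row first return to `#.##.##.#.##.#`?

##.##.##.#.##.
.##.##.##.#.##
#.##.##.##.#.#
##.##.##.##.#.
.##.##.##.##.#
#.##.##.##.##.
.#.##.##.##.##
#.#.##.##.##.#
##.#.##.##.##.
.##.#.##.##.##
#.##.#.##.##.#
##.##.#.##.##.
.##.##.#.##.##
#.##.##.#.##.#

14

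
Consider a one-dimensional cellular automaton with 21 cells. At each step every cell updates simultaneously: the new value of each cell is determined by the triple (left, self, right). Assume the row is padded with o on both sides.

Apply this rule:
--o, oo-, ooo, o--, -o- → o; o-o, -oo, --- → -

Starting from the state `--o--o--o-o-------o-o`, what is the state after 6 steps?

ooooooooo-oo-----oo--
ooooooooo--oo---o-ooo
ooooooooooo-oo-oo--oo
ooooooooooo--o--ooo-o
oooooooooooooooo-oo--
oooooooooooooooo--ooo

oooooooooooooooo--ooo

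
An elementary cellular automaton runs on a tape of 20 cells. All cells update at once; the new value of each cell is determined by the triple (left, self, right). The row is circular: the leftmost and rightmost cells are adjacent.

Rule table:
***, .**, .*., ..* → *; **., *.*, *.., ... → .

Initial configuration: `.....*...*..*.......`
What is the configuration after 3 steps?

....**..**.**.......
...**..**..*........
..**..**..**........

..**..**..**........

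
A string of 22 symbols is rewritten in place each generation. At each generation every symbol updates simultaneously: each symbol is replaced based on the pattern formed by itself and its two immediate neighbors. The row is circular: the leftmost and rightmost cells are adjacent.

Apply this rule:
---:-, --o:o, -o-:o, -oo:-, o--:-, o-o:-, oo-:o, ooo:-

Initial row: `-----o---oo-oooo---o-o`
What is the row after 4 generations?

-o-o-o-oo-o-oo-o-o-o-o

----oo--o-o----o--oo-o
---o-o-oo-o---oo-o-o-o
--oo-o--o-o--o-o-o-o-o
-o-o-o-oo-o-oo-o-o-o-o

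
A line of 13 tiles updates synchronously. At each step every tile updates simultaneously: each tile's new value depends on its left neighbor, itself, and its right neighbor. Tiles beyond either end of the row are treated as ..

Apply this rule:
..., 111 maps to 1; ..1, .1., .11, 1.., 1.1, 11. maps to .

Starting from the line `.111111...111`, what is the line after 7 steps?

1............

..1111..1..1.
1..11........
......1111111
11111..11111.
.111....111..
..1..11..1..1
1............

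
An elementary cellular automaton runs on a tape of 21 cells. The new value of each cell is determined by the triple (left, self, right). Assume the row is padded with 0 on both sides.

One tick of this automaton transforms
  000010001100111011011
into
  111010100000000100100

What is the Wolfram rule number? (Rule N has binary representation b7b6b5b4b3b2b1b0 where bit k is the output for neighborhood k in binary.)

37

position 13: 111 → 0  (bit 7 = 0)
position 9: 110 → 0  (bit 6 = 0)
position 15: 101 → 1  (bit 5 = 1)
position 5: 100 → 0  (bit 4 = 0)
position 8: 011 → 0  (bit 3 = 0)
position 4: 010 → 1  (bit 2 = 1)
position 3: 001 → 0  (bit 1 = 0)
position 0: 000 → 1  (bit 0 = 1)
bits b7..b0 = 00100101 = 37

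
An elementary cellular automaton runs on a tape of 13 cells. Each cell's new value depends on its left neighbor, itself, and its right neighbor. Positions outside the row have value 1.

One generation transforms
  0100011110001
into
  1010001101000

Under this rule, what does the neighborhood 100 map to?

1

At position 2 the neighborhood is 100; the next row has 1 there.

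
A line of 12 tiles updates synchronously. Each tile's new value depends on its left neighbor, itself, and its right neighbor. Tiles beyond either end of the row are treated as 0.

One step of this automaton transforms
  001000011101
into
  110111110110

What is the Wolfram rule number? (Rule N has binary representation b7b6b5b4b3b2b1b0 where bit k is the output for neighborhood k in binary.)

position 8: 111 → 0  (bit 7 = 0)
position 9: 110 → 1  (bit 6 = 1)
position 10: 101 → 1  (bit 5 = 1)
position 3: 100 → 1  (bit 4 = 1)
position 7: 011 → 1  (bit 3 = 1)
position 2: 010 → 0  (bit 2 = 0)
position 1: 001 → 1  (bit 1 = 1)
position 0: 000 → 1  (bit 0 = 1)
bits b7..b0 = 01111011 = 123

123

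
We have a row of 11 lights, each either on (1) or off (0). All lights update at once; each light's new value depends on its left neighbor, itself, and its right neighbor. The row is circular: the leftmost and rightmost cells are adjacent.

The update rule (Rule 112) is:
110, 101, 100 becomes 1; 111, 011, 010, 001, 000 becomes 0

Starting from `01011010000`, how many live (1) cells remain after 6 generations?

4

generation 1: 00101101000
generation 2: 00010110100
generation 3: 00001011010
generation 4: 00000101101
generation 5: 10000010110
generation 6: 01000001011
count of 1: 4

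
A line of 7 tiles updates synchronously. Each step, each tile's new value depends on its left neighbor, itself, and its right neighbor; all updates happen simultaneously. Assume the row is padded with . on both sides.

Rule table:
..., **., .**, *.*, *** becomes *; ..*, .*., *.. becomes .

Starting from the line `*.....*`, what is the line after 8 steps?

.*****.

..***..
*.***.*
.*****.
.*****.  (fixed point — unchanged through step 8)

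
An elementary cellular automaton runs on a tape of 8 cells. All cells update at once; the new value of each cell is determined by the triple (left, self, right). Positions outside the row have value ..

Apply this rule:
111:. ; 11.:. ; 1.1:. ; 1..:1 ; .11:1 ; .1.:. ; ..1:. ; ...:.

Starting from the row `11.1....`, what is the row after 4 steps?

...1...1

step 1: 1...1...
step 2: .1...1..
step 3: ..1...1.
step 4: ...1...1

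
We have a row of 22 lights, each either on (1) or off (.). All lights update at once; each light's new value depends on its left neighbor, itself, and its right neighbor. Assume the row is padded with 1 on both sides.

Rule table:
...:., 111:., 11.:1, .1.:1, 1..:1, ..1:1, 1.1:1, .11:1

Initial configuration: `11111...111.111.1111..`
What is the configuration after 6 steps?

....11.11.111.111..111
1..11111111.111.1111..
1111......111.111..111
...11....11.111.1111..
1.1111..11111.111..111
111..1111...111.1111..

111..1111...111.1111..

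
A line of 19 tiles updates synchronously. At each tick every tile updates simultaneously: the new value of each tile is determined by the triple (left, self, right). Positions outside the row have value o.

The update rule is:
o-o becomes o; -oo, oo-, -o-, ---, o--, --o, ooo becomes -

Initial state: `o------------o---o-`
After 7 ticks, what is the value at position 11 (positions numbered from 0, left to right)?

------------------o
-------------------
-------------------  (fixed point — unchanged through tick 7)
position 11 holds -

-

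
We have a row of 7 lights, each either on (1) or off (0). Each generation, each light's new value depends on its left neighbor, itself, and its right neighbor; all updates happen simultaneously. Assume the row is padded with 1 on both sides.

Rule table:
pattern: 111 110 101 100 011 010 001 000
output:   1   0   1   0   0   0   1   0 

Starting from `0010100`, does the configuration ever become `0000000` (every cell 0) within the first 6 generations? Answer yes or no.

generation 1: 0101001
generation 2: 1010010
generation 3: 0100101
generation 4: 1001010
generation 5: 0010101
generation 6: 0101010
generation 6 is 0101010, still not uniform 0

no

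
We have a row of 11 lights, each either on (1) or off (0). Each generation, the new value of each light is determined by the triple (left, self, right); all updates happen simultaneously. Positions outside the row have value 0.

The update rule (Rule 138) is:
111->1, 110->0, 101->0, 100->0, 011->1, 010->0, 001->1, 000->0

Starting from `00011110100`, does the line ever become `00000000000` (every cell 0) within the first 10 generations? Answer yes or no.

yes

generation 1: 00111100000
generation 2: 01111000000
generation 3: 11110000000
generation 4: 11100000000
generation 5: 11000000000
generation 6: 10000000000
generation 7: 00000000000
all cells are 0 at generation 7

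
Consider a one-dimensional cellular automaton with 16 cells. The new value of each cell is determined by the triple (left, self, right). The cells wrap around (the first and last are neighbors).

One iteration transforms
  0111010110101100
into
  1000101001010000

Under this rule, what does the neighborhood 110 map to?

At position 3 the neighborhood is 110; the next row has 0 there.

0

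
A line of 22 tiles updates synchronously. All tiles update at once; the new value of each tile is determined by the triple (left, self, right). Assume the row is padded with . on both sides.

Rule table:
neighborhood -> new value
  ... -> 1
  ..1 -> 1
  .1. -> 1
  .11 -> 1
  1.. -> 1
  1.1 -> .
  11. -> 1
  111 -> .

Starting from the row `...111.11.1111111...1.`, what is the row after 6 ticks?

1..1.1.11.1111111....1

1111.1.11.1.....111111
1..1.1.11.1111111....1
1111.1.11.1.....111111  (repeats tick 1; period 2)
tick 6: 1..1.1.11.1111111....1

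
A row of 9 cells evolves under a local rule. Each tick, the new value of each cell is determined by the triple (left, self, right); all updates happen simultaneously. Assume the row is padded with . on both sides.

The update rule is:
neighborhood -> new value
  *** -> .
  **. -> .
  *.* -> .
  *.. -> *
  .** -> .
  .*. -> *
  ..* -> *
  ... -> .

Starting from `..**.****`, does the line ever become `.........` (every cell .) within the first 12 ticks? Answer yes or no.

tick 1: .*.......
tick 2: ***......
tick 3: ...*.....
tick 4: ..***....
tick 5: .*...*...
tick 6: ***.***..
tick 7: .......*.
tick 8: ......***
tick 9: .....*...
tick 10: ....***..
tick 11: ...*...*.
tick 12: ..***.***
tick 12 is ..***.***, still not uniform .

no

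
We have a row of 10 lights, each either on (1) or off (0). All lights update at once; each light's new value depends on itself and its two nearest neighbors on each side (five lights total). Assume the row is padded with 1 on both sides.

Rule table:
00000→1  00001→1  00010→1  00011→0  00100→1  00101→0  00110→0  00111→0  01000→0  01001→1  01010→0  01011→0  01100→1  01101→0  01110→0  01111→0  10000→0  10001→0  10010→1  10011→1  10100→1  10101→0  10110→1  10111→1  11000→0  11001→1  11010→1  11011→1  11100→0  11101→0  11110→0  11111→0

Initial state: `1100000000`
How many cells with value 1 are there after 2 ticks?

2

tick 1: 0000111110
tick 2: 0010000001
count of 1: 2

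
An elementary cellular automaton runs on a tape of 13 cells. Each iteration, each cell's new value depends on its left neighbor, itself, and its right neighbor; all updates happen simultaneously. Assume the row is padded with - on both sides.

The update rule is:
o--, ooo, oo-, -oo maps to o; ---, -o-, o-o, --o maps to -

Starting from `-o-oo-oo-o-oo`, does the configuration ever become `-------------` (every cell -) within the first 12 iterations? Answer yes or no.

---oo-oo---oo
---oo-ooo--oo
---oo-oooo-oo
---oo-oooo-oo  (fixed point — unchanged through iteration 12)
iteration 12 is ---oo-oooo-oo, still not uniform -

no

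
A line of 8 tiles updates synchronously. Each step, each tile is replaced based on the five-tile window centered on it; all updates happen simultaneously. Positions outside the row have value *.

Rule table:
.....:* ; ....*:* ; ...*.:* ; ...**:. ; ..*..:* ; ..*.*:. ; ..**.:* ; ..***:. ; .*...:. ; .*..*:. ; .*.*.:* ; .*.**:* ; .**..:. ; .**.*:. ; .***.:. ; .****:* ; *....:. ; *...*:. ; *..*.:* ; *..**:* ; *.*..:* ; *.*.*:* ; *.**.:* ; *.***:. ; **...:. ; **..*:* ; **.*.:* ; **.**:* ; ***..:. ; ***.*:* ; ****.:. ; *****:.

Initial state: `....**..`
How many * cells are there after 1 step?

4

..*.*.**
count of *: 4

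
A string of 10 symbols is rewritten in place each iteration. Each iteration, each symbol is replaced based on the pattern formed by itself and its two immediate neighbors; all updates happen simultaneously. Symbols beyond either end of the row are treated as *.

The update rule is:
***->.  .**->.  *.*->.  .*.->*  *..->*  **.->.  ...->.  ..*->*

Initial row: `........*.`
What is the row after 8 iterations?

*......**.
.*....*...
.**..***.*
...**.....
*.*..*...*
..*****.*.
**......*.
..*....**.

..*....**.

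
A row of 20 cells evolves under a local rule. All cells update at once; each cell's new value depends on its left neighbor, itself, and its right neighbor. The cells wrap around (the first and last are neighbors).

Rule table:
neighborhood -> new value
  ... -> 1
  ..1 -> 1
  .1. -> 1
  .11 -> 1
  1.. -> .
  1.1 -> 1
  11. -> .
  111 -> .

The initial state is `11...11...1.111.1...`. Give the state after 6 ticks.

.11...11...11....11.

tick 1: 1..111..11111..11.11
tick 2: ..11...11.....11.11.
tick 3: 111..111..11111.11..
tick 4: 1...11...11....11..1
tick 5: ..111..111..1111..11
tick 6: .11...11...11....11.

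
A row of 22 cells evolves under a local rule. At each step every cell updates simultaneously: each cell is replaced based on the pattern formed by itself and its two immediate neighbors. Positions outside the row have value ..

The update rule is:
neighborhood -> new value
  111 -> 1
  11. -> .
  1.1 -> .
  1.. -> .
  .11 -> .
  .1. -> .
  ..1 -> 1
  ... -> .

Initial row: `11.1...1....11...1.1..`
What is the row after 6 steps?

......1....1....1.....
.....1....1....1......
....1....1....1.......
...1....1....1........
..1....1....1.........
.1....1....1..........

.1....1....1..........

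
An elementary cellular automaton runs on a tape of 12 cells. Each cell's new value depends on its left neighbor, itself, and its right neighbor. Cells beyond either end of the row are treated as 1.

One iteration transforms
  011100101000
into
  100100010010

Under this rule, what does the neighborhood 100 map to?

At position 4 the neighborhood is 100; the next row has 0 there.

0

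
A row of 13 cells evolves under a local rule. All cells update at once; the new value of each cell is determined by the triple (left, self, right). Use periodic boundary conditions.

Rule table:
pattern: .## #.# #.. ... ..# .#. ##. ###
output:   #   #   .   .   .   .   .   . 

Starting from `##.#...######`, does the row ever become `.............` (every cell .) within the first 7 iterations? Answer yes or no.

yes

..#....#.....
.............
all cells are . at iteration 2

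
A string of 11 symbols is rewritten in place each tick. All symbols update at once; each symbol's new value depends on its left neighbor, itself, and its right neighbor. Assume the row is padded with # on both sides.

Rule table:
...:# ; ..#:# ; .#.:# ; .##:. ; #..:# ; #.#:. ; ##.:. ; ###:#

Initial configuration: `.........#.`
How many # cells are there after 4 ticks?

##########.
#########..
########.##
#######...#
count of #: 8

8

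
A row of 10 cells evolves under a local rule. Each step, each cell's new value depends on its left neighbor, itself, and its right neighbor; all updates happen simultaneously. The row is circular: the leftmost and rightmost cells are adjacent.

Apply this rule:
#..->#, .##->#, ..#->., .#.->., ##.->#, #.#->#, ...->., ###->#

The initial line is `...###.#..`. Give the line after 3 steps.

#..######.

...####.#.
...#####.#
#..######.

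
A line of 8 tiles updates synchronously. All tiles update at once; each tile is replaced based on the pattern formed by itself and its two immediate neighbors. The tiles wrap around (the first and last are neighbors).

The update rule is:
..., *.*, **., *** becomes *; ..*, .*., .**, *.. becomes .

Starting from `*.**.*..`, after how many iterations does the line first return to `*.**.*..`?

15

.*.**...
..*.*.**
...*.*.*
.*..*.*.
.....*..
****...*
****.*..
.****...
..***.**
...***.*
.*..***.
.....**.
****..*.
.***...*
*.**.*..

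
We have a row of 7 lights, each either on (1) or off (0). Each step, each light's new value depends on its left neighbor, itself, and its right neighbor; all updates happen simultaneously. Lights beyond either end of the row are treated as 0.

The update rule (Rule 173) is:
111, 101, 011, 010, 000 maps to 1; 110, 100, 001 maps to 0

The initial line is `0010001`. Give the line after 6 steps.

1010101
1111111
1111110
1111100
1111001
1110001

1110001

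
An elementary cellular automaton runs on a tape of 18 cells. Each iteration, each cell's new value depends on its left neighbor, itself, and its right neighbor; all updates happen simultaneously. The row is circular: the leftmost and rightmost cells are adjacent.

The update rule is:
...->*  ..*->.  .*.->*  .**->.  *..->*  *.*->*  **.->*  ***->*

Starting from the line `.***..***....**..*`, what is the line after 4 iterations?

*.**.***..*****..*

*.***..*****..**.*
**.***..*****..**.
.**.***..*****..**
*.**.***..*****..*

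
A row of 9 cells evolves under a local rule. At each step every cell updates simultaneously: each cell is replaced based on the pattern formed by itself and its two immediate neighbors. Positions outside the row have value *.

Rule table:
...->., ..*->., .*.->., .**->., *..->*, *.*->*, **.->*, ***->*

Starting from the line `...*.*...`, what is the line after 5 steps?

*...*.*..
**...*.*.
***...*.*
****...*.
*****...*

*****...*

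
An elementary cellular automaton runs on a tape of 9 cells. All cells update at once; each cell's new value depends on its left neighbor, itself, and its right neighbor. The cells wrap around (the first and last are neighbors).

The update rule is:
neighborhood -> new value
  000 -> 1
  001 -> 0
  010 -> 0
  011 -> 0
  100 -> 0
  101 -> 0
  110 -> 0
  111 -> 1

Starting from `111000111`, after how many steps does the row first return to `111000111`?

6

step 1: 110010011
step 2: 100000001
step 3: 001111100
step 4: 100111001
step 5: 000010000
step 6: 111000111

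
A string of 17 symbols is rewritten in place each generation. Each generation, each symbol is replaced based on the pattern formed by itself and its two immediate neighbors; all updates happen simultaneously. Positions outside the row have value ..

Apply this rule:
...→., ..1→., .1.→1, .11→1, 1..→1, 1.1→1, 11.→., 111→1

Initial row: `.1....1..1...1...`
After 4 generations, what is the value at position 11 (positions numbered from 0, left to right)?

1

generation 1: .11...11.11..11..
generation 2: .1.1..1.11.1.1.1.
generation 3: .1111.111.1111111
generation 4: .111.111.1111111.
position 11 holds 1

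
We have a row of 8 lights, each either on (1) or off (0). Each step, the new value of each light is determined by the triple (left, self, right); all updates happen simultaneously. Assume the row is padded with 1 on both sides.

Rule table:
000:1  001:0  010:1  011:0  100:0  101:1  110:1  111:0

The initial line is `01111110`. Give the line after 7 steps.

10000011
10111000
11001010
01001111
11000000
01011110
11100011

11100011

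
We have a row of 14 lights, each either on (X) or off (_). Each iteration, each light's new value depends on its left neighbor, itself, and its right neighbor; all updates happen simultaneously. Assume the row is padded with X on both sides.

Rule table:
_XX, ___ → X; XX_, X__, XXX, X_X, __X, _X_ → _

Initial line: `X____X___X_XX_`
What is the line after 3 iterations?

__XX___X___X__
__X__X___X____
_______X___XX_

_______X___XX_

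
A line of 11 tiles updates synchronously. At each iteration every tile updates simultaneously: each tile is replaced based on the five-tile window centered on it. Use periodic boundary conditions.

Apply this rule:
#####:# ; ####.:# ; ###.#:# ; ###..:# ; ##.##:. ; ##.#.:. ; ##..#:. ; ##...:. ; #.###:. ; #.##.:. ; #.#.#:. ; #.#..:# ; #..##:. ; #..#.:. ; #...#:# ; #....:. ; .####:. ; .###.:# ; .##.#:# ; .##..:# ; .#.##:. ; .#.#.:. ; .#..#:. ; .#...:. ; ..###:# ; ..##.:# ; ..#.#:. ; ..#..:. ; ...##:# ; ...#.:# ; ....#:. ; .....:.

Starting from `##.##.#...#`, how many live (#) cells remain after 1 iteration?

iteration 1: ##..#.#.###
count of #: 7

7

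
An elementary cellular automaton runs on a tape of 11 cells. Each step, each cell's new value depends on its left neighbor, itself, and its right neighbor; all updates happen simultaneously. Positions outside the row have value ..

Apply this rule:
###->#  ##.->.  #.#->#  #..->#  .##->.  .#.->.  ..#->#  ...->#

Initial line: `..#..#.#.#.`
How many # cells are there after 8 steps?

step 1: ##.##.#.#.#
step 2: ..#..#.#.#.  (repeats step 0; period 2)
step 8: ..#..#.#.#.
count of #: 4

4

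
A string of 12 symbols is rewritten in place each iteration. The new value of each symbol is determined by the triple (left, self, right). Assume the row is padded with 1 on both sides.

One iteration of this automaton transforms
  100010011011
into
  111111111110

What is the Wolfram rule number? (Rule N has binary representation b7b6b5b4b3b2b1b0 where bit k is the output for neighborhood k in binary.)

position 11: 111 → 0  (bit 7 = 0)
position 0: 110 → 1  (bit 6 = 1)
position 9: 101 → 1  (bit 5 = 1)
position 1: 100 → 1  (bit 4 = 1)
position 7: 011 → 1  (bit 3 = 1)
position 4: 010 → 1  (bit 2 = 1)
position 3: 001 → 1  (bit 1 = 1)
position 2: 000 → 1  (bit 0 = 1)
bits b7..b0 = 01111111 = 127

127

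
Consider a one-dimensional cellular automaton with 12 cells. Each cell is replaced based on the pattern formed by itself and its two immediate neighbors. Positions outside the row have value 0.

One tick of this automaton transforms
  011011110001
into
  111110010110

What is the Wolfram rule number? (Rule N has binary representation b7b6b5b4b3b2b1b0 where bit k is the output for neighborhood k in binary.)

position 5: 111 → 0  (bit 7 = 0)
position 2: 110 → 1  (bit 6 = 1)
position 3: 101 → 1  (bit 5 = 1)
position 8: 100 → 0  (bit 4 = 0)
position 1: 011 → 1  (bit 3 = 1)
position 11: 010 → 0  (bit 2 = 0)
position 0: 001 → 1  (bit 1 = 1)
position 9: 000 → 1  (bit 0 = 1)
bits b7..b0 = 01101011 = 107

107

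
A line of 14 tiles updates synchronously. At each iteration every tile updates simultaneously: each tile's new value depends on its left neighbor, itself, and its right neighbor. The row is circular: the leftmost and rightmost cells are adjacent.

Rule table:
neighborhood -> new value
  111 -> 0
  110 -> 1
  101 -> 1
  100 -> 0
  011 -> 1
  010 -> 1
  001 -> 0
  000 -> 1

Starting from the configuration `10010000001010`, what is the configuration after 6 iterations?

10011100101110

10010111101111
10011100111000
10010100101010
10011100111111
10010100100000
10011100101110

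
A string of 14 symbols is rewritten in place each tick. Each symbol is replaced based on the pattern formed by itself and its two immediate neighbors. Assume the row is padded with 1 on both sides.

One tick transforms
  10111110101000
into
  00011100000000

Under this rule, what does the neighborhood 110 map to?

At position 0 the neighborhood is 110; the next row has 0 there.

0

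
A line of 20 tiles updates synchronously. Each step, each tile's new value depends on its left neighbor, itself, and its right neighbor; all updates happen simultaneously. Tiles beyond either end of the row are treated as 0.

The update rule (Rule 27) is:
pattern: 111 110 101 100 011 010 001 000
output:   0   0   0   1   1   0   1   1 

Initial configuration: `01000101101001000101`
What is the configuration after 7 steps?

10110111001000110110

10111001000110111000
00100110111100100111
11011100100011011100
10010011011110010011
01101110010001101110
11001001101111001001
10110111001000110110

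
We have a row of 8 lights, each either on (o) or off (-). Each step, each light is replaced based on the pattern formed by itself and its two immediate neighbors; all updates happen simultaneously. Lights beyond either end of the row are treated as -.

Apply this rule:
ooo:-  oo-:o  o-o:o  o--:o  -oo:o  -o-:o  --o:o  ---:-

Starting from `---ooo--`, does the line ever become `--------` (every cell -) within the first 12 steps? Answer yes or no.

step 1: --oo-oo-
step 2: -ooooooo
step 3: oo-----o
step 4: ooo---oo
step 5: o-oo-ooo
step 6: oooooo-o
step 7: o----ooo
step 8: oo--oo-o
step 9: oooooooo
step 10: o------o
step 11: oo----oo
step 12: ooo--ooo
step 12 is ooo--ooo, still not uniform -

no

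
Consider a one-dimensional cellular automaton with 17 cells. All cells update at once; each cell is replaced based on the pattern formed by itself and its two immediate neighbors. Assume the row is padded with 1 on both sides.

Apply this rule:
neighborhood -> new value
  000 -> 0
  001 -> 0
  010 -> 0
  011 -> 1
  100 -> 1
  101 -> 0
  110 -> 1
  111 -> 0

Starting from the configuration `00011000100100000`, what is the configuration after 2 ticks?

11010110001001000

tick 1: 10011100010010000
tick 2: 11010110001001000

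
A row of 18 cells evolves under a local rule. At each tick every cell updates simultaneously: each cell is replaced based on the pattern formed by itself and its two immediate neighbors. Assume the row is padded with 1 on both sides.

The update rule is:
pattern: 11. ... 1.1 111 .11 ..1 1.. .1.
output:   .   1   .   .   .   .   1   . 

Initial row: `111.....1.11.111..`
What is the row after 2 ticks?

11.....11111111...

...1111.........1.
11.....11111111...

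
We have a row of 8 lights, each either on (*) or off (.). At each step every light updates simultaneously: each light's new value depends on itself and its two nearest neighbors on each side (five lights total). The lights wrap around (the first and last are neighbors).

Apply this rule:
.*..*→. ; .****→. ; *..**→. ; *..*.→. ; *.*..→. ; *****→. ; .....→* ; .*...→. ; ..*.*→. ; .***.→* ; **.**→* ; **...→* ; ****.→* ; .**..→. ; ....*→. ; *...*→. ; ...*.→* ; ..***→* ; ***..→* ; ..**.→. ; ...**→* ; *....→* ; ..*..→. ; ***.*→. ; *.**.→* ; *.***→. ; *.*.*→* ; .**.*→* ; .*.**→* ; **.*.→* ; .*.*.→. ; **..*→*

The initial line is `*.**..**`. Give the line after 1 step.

.**.*.**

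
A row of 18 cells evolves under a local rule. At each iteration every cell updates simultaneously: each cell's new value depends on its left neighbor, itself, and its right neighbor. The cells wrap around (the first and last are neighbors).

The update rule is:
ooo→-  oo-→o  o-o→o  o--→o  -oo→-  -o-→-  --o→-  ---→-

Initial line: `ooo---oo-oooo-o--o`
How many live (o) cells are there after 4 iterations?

7

iteration 1: --oo---oo---oo-o--
iteration 2: ---oo---oo---oo-o-
iteration 3: ----oo---oo---oo-o
iteration 4: o----oo---oo---oo-
count of o: 7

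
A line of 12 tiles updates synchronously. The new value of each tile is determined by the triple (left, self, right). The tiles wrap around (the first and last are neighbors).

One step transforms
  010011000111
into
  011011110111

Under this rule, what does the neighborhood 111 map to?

At position 10 the neighborhood is 111; the next row has 1 there.

1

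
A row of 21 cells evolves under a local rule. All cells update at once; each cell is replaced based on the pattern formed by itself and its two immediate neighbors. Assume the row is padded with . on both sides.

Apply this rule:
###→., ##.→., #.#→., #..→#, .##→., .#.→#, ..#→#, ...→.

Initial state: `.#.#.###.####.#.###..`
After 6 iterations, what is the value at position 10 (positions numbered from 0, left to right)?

##.#..........#....#.
...##........###..###
..#..#......#...##...
.######....###.#..#..
#......#..#....#####.
##....######..#.....#
position 10 holds #

#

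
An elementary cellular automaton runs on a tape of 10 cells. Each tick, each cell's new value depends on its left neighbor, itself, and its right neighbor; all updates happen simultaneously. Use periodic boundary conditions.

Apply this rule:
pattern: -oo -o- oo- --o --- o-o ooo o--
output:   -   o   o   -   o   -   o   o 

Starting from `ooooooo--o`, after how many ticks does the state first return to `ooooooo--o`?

10

oooooooo--
-oooooooo-
--oooooooo
o--ooooooo
oo--oooooo
ooo--ooooo
oooo--oooo
ooooo--ooo
oooooo--oo
ooooooo--o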